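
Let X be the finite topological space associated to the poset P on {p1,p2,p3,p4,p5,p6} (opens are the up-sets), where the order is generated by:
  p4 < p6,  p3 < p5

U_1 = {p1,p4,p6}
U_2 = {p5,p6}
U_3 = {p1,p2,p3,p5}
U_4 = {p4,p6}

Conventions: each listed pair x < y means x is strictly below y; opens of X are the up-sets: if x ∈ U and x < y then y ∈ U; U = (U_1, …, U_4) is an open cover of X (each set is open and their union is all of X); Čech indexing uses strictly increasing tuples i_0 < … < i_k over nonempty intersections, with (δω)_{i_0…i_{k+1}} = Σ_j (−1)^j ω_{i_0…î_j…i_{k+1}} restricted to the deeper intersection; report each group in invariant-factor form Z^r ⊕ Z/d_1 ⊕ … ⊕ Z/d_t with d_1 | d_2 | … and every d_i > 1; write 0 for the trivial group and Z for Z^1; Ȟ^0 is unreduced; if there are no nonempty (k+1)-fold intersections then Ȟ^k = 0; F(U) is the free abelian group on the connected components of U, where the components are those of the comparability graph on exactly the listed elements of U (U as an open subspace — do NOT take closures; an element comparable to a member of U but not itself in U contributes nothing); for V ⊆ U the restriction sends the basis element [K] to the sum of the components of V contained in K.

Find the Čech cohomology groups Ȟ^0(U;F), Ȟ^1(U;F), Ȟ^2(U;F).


cover nerve:
  U12={p6} U13={p1} U14={p4,p6} U23={p5} U24={p6}
  U124={p6}
components per intersection:
  U1: {p1} {p4,p6}
  U2: {p5} {p6}
  U3: {p1} {p2} {p3,p5}
  U4: {p4,p6}
  U12: {p6}
  U13: {p1}
  U14: {p4,p6}
  U23: {p5}
  U24: {p6}
  U124: {p6}
C dims 8,5,1; δ0: rk 4, SNF 1^4; δ1: rk 1, SNF 1^1
Ȟ^0: (8−4)−0=4 ⇒ Z^4
Ȟ^1: (5−1)−4=0 ⇒ 0
Ȟ^2: (1−0)−1=0 ⇒ 0

Ȟ^0 ≅ Z^4; Ȟ^1 ≅ 0; Ȟ^2 ≅ 0


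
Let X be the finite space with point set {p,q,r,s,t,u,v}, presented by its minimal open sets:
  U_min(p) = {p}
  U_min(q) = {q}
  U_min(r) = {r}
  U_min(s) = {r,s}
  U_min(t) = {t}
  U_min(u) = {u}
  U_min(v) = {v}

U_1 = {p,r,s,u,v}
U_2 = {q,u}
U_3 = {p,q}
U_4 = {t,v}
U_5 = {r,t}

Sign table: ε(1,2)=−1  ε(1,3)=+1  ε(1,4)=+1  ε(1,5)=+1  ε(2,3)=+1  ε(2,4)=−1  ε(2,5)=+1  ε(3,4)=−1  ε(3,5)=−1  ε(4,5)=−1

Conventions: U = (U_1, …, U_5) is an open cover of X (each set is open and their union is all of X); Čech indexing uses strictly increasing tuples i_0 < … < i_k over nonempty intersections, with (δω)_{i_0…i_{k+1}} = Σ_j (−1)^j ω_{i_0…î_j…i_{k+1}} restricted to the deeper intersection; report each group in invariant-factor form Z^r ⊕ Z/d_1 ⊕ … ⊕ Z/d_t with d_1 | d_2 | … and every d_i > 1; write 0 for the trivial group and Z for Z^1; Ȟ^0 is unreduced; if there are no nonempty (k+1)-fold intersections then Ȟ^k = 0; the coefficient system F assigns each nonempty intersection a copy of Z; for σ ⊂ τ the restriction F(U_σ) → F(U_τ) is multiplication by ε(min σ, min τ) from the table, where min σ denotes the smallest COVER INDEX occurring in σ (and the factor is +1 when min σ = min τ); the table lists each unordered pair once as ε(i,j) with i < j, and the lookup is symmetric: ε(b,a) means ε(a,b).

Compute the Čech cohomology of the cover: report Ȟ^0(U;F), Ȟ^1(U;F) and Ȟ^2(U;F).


Ȟ^0 = 0, Ȟ^1 = Z ⊕ Z/2 and Ȟ^2 = 0

nerve of the cover:
  U12={u} U13={p} U14={v} U15={r} U23={q} U45={t}
C dims 5,6; δ0: rk 5, SNF 1^4·2
Ȟ^0 = (5 − 5) − 0 = 0, so Ȟ^0 ≅ 0
Ȟ^1 = (6 − 0) − 5 = 1 plus torsion [2], so Ȟ^1 ≅ Z ⊕ Z/2
Ȟ^2 = (0 − 0) − 0 = 0, so Ȟ^2 ≅ 0


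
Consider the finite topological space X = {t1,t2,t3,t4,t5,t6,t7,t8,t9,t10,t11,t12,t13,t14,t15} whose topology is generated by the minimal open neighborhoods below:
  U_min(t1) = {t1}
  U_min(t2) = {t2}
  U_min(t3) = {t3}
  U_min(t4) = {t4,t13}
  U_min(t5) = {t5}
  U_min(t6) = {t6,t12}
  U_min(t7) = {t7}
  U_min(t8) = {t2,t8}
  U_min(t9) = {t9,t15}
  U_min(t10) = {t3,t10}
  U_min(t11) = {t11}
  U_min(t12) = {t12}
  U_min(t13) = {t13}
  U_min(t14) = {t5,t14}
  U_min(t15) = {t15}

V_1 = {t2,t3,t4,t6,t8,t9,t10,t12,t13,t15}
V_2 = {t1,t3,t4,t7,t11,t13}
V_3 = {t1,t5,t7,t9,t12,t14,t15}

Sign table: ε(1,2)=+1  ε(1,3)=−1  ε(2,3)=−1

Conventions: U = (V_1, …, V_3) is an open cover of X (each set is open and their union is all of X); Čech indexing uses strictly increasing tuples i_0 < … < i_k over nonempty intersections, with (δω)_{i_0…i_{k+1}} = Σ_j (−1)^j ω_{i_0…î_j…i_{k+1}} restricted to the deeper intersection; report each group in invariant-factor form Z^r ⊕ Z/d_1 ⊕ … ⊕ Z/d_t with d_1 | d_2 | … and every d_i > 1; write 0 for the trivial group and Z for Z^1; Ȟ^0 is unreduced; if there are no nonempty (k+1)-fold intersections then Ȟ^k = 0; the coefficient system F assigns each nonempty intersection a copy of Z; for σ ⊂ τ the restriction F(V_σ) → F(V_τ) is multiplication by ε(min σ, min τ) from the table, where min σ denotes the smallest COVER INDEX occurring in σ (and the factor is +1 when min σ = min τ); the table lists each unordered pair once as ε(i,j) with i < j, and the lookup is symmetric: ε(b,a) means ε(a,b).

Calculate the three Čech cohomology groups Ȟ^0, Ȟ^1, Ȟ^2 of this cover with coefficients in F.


nonempty intersections:
  V12={t3,t4,t13} V13={t9,t12,t15} V23={t1,t7}
C dims 3,3; δ0: rk 2, SNF 1^2
Ȟ^0: (3−2)−0=1 ⇒ Z
Ȟ^1: (3−0)−2=1 ⇒ Z
Ȟ^2: (0−0)−0=0 ⇒ 0

Ȟ^0 = Z, Ȟ^1 = Z, Ȟ^2 = 0


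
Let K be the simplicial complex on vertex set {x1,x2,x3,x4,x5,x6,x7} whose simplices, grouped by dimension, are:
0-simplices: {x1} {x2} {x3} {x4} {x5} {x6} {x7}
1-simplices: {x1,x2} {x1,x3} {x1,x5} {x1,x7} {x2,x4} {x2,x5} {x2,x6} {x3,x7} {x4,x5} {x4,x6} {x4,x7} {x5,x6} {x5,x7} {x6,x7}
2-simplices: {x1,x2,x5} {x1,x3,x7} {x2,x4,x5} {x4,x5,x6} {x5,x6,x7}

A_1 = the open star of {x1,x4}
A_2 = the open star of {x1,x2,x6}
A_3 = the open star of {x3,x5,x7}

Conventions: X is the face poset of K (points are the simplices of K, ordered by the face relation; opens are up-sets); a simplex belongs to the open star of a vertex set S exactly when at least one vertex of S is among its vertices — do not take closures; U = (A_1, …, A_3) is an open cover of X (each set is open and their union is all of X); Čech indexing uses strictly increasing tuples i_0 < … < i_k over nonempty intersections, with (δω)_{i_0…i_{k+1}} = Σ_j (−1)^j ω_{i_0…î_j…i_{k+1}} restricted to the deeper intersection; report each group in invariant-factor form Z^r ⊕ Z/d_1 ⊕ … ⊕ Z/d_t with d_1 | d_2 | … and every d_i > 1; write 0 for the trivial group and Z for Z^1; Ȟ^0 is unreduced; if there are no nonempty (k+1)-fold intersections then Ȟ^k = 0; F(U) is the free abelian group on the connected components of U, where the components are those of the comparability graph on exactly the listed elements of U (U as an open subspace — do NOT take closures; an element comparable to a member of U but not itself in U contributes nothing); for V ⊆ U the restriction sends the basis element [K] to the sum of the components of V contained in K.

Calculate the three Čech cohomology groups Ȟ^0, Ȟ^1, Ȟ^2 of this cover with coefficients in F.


Ȟ^0(U;F) ≅ Z, Ȟ^1(U;F) ≅ Z^3, Ȟ^2(U;F) ≅ 0

cover nerve:
  A1={{x1},{x4},{x1,x2},{x1,x3},{x1,x5},{x1,x7},{x2,x4},{x4,x5},{x4,x6},{x4,x7},{x1,x2,x5},{x1,x3,x7},{x2,x4,x5},{x4,x5,x6}} A2={{x1},{x2},{x6},{x1,x2},{x1,x3},{x1,x5},{x1,x7},{x2,x4},{x2,x5},{x2,x6},{x4,x6},{x5,x6},{x6,x7},{x1,x2,x5},{x1,x3,x7},{x2,x4,x5},{x4,x5,x6},{x5,x6,x7}} A3={{x3},{x5},{x7},{x1,x3},{x1,x5},{x1,x7},{x2,x5},{x3,x7},{x4,x5},{x4,x7},{x5,x6},{x5,x7},{x6,x7},{x1,x2,x5},{x1,x3,x7},{x2,x4,x5},{x4,x5,x6},{x5,x6,x7}}
  A12={{x1},{x1,x2},{x1,x3},{x1,x5},{x1,x7},{x2,x4},{x4,x6},{x1,x2,x5},{x1,x3,x7},{x2,x4,x5},{x4,x5,x6}} A13={{x1,x3},{x1,x5},{x1,x7},{x4,x5},{x4,x7},{x1,x2,x5},{x1,x3,x7},{x2,x4,x5},{x4,x5,x6}} A23={{x1,x3},{x1,x5},{x1,x7},{x2,x5},{x5,x6},{x6,x7},{x1,x2,x5},{x1,x3,x7},{x2,x4,x5},{x4,x5,x6},{x5,x6,x7}}
  A123={{x1,x3},{x1,x5},{x1,x7},{x1,x2,x5},{x1,x3,x7},{x2,x4,x5},{x4,x5,x6}}
components per intersection:
  A1: {{x1},{x1,x2},{x1,x3},{x1,x5},{x1,x7},{x1,x2,x5},{x1,x3,x7}} {{x4},{x2,x4},{x4,x5},{x4,x6},{x4,x7},{x2,x4,x5},{x4,x5,x6}}
  A2: {{x1},{x2},{x6},{x1,x2},{x1,x3},{x1,x5},{x1,x7},{x2,x4},{x2,x5},{x2,x6},{x4,x6},{x5,x6},{x6,x7},{x1,x2,x5},{x1,x3,x7},{x2,x4,x5},{x4,x5,x6},{x5,x6,x7}}
  A3: {{x3},{x5},{x7},{x1,x3},{x1,x5},{x1,x7},{x2,x5},{x3,x7},{x4,x5},{x4,x7},{x5,x6},{x5,x7},{x6,x7},{x1,x2,x5},{x1,x3,x7},{x2,x4,x5},{x4,x5,x6},{x5,x6,x7}}
  A12: {{x1},{x1,x2},{x1,x3},{x1,x5},{x1,x7},{x1,x2,x5},{x1,x3,x7}} {{x2,x4},{x2,x4,x5}} {{x4,x6},{x4,x5,x6}}
  A13: {{x1,x3},{x1,x7},{x1,x3,x7}} {{x1,x5},{x1,x2,x5}} {{x4,x5},{x2,x4,x5},{x4,x5,x6}} {{x4,x7}}
  A23: {{x1,x3},{x1,x7},{x1,x3,x7}} {{x1,x5},{x2,x5},{x1,x2,x5},{x2,x4,x5}} {{x5,x6},{x6,x7},{x4,x5,x6},{x5,x6,x7}}
  A123: {{x1,x3},{x1,x7},{x1,x3,x7}} {{x1,x5},{x1,x2,x5}} {{x2,x4,x5}} {{x4,x5,x6}}
C dims 4,10,4; δ0: rk 3, SNF 1^3; δ1: rk 4, SNF 1^4
Ȟ^0: (4−3)−0=1 ⇒ Z
Ȟ^1: (10−4)−3=3 ⇒ Z^3
Ȟ^2: (4−0)−4=0 ⇒ 0


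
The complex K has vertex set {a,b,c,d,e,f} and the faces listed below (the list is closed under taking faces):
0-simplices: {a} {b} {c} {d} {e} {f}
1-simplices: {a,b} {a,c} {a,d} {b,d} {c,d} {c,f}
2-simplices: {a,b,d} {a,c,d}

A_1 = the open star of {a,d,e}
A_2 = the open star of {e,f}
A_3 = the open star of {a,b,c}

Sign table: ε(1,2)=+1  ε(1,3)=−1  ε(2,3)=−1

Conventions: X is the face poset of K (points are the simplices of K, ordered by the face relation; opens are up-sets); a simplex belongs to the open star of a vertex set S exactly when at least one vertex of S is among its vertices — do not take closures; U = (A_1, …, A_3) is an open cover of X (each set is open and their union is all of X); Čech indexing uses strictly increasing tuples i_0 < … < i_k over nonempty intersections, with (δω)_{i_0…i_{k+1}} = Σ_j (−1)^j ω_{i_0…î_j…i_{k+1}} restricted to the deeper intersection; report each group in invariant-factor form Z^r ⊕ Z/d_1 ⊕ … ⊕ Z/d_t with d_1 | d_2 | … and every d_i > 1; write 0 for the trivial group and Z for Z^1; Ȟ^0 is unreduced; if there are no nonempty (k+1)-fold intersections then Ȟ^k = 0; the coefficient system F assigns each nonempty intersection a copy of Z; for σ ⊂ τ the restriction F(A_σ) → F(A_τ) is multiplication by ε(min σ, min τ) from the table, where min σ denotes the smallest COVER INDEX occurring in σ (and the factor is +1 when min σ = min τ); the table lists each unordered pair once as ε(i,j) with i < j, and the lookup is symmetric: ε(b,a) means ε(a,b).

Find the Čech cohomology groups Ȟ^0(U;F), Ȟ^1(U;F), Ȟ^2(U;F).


nerve of the cover:
  A1={{a},{d},{e},{a,b},{a,c},{a,d},{b,d},{c,d},{a,b,d},{a,c,d}} A2={{e},{f},{c,f}} A3={{a},{b},{c},{a,b},{a,c},{a,d},{b,d},{c,d},{c,f},{a,b,d},{a,c,d}}
  A12={{e}} A13={{a},{a,b},{a,c},{a,d},{b,d},{c,d},{a,b,d},{a,c,d}} A23={{c,f}}
C dims 3,3; δ0: rk 2, SNF 1^2
Ȟ^0 = (3 − 2) − 0 = 1, so Ȟ^0 ≅ Z
Ȟ^1 = (3 − 0) − 2 = 1, so Ȟ^1 ≅ Z
Ȟ^2 = (0 − 0) − 0 = 0, so Ȟ^2 ≅ 0

Ȟ^0 = Z, Ȟ^1 = Z and Ȟ^2 = 0


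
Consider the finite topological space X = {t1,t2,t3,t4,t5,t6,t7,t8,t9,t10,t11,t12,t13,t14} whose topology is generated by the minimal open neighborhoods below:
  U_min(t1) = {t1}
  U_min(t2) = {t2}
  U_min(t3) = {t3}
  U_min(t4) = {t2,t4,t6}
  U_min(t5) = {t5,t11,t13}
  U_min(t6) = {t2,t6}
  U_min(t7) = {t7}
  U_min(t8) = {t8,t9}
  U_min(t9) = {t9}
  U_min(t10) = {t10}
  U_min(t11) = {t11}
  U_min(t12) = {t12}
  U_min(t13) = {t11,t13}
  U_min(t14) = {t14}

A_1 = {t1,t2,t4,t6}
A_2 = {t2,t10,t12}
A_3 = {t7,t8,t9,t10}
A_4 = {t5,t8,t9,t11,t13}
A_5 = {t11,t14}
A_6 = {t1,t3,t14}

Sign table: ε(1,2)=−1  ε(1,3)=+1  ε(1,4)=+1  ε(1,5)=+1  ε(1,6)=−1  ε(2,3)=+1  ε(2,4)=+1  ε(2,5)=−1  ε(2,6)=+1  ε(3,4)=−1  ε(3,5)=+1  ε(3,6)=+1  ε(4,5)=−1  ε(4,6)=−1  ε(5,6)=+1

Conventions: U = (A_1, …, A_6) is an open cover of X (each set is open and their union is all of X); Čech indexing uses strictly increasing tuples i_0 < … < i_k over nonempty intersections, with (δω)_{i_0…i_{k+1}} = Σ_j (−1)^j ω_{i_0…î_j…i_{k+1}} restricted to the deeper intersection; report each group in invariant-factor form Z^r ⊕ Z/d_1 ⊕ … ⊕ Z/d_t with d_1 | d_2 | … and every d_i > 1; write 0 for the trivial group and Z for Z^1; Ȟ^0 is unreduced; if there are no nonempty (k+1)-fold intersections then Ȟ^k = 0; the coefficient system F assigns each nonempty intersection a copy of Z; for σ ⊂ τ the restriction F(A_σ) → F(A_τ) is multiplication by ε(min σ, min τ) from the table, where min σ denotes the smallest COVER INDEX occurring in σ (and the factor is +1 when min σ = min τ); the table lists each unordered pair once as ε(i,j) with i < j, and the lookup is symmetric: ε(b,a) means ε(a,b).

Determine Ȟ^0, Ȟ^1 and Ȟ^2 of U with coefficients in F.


nonempty overlaps:
  A12={t2} A16={t1} A23={t10} A34={t8,t9} A45={t11} A56={t14}
C dims 6,6; δ0: rk 5, SNF 1^5
degree 0: 6−5−0 = 1 → Ȟ^0 ≅ Z
degree 1: 6−0−5 = 1 → Ȟ^1 ≅ Z
degree 2: 0−0−0 = 0 → Ȟ^2 ≅ 0

Ȟ^0 ≅ Z, Ȟ^1 ≅ Z and Ȟ^2 ≅ 0


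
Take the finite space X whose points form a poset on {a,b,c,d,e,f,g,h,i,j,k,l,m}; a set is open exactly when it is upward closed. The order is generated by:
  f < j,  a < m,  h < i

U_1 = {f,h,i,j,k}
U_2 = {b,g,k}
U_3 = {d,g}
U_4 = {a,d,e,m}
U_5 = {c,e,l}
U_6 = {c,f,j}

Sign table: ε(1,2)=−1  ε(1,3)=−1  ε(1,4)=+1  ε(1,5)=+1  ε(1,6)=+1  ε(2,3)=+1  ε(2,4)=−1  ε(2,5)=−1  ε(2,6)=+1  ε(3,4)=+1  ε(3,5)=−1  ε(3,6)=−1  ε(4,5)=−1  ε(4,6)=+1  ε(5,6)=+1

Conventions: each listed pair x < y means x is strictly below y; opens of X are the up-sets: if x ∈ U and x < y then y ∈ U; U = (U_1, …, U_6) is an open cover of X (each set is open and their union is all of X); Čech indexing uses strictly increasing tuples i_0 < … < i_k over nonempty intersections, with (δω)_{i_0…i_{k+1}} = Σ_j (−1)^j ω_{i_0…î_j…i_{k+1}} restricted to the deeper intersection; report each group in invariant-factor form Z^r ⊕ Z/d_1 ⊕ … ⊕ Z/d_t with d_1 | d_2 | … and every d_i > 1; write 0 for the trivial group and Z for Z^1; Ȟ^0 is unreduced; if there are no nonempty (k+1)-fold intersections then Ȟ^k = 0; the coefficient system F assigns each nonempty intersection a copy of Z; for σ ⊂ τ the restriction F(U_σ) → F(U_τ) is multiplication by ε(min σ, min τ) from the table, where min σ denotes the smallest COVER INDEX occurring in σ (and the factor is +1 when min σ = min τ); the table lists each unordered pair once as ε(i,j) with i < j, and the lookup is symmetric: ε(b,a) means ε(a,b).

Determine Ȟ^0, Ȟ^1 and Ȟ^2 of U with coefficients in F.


Ȟ^0 = Z,  Ȟ^1 = Z,  Ȟ^2 = 0

nonempty intersections:
  U12={k} U16={f,j} U23={g} U34={d} U45={e} U56={c}
C dims 6,6; δ0: rk 5, SNF 1^5
Ȟ^0: (6−5)−0=1 ⇒ Z
Ȟ^1: (6−0)−5=1 ⇒ Z
Ȟ^2: (0−0)−0=0 ⇒ 0


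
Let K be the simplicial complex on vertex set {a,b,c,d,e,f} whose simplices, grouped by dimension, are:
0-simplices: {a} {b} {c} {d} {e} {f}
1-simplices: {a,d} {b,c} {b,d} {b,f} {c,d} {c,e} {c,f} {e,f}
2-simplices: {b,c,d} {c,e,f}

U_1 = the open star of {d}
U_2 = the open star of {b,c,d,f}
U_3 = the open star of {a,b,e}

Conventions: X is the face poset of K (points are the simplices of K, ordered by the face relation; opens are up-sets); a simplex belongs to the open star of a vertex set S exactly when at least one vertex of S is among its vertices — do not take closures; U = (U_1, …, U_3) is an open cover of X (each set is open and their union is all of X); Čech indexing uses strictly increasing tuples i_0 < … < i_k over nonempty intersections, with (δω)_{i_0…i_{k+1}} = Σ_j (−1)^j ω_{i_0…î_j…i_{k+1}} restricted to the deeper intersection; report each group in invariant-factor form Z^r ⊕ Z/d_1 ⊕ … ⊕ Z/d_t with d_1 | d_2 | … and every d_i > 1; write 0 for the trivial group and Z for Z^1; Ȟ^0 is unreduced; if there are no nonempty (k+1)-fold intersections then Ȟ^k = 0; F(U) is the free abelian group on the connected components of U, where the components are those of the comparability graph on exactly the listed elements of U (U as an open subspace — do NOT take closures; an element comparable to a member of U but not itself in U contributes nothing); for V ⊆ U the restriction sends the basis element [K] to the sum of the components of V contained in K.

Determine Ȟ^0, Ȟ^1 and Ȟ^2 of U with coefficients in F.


nonempty intersections:
  U1={{d},{a,d},{b,d},{c,d},{b,c,d}} U2={{b},{c},{d},{f},{a,d},{b,c},{b,d},{b,f},{c,d},{c,e},{c,f},{e,f},{b,c,d},{c,e,f}} U3={{a},{b},{e},{a,d},{b,c},{b,d},{b,f},{c,e},{e,f},{b,c,d},{c,e,f}}
  U12={{d},{a,d},{b,d},{c,d},{b,c,d}} U13={{a,d},{b,d},{b,c,d}} U23={{b},{a,d},{b,c},{b,d},{b,f},{c,e},{e,f},{b,c,d},{c,e,f}}
  U123={{a,d},{b,d},{b,c,d}}
components per intersection:
  U1: {{d},{a,d},{b,d},{c,d},{b,c,d}}
  U2: {{b},{c},{d},{f},{a,d},{b,c},{b,d},{b,f},{c,d},{c,e},{c,f},{e,f},{b,c,d},{c,e,f}}
  U3: {{a},{a,d}} {{b},{b,c},{b,d},{b,f},{b,c,d}} {{e},{c,e},{e,f},{c,e,f}}
  U12: {{d},{a,d},{b,d},{c,d},{b,c,d}}
  U13: {{a,d}} {{b,d},{b,c,d}}
  U23: {{b},{b,c},{b,d},{b,f},{b,c,d}} {{a,d}} {{c,e},{e,f},{c,e,f}}
  U123: {{a,d}} {{b,d},{b,c,d}}
C dims 5,6,2; δ0: rk 4, SNF 1^4; δ1: rk 2, SNF 1^2
Ȟ^0: (5−4)−0=1 ⇒ Z
Ȟ^1: (6−2)−4=0 ⇒ 0
Ȟ^2: (2−0)−2=0 ⇒ 0

Ȟ^0 = Z, Ȟ^1 = 0, Ȟ^2 = 0


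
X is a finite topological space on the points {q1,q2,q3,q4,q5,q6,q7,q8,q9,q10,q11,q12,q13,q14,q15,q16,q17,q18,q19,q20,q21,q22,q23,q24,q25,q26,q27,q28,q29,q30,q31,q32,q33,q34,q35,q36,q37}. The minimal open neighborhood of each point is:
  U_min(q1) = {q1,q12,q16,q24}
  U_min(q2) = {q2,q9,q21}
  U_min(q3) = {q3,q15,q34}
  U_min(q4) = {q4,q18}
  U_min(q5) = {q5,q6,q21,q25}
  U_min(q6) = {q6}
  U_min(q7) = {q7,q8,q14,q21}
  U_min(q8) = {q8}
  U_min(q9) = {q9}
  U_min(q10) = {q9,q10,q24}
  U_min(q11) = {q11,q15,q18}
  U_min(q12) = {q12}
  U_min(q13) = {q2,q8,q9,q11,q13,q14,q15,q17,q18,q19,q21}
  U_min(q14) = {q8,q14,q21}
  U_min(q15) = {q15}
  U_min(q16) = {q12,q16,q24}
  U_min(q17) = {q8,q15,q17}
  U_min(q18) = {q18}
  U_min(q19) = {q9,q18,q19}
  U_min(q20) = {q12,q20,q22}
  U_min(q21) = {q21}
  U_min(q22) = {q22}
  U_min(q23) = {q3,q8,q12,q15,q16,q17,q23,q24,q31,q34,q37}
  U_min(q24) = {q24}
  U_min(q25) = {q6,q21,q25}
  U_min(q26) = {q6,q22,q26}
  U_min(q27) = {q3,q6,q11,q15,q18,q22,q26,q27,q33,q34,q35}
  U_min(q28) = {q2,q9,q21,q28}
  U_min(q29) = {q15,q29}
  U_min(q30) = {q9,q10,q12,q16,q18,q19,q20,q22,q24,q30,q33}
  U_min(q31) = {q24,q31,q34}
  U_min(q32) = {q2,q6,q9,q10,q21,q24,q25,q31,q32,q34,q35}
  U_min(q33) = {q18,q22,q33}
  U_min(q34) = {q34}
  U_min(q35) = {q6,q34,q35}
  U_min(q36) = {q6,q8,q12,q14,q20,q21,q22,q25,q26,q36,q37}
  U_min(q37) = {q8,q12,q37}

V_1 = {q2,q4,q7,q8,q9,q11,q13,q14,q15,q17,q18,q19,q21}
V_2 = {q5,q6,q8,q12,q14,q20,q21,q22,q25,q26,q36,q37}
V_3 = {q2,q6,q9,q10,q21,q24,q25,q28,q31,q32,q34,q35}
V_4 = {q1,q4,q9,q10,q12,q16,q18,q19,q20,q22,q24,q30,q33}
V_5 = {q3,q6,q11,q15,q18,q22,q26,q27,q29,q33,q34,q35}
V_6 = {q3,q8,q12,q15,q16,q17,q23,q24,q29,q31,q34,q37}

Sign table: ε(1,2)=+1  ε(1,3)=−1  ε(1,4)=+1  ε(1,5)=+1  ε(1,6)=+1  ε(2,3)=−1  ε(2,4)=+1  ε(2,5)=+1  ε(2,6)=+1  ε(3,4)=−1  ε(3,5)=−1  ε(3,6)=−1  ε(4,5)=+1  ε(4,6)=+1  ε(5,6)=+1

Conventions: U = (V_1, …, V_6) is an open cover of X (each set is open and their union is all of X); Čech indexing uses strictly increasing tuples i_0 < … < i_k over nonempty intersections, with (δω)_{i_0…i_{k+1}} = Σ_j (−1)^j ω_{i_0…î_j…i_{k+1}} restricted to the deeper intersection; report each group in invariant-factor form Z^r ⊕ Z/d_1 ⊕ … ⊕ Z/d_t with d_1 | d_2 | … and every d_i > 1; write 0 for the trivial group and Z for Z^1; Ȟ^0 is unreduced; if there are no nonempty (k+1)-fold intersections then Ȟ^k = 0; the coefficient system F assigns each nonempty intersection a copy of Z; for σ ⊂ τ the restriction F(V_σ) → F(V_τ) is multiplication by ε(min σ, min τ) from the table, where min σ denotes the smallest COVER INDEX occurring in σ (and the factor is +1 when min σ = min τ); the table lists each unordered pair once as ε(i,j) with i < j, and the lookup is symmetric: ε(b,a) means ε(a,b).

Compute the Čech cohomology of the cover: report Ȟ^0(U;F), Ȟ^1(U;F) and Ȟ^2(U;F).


nerve simplices:
  V12={q8,q14,q21} V13={q2,q9,q21} V14={q4,q9,q18,q19} V15={q11,q15,q18} V16={q8,q15,q17} V23={q6,q21,q25} V24={q12,q20,q22} V25={q6,q22,q26} V26={q8,q12,q37} V34={q9,q10,q24} V35={q6,q34,q35} V36={q24,q31,q34} V45={q18,q22,q33} V46={q12,q16,q24} V56={q3,q15,q29,q34}
  V123={q21} V126={q8} V134={q9} V145={q18} V156={q15} V235={q6} V245={q22} V246={q12} V346={q24} V356={q34}
C dims 6,15,10; δ0: rk 5, SNF 1^5; δ1: rk 10, SNF 1^9·2
degree 0: 6−5−0 = 1 → Ȟ^0 ≅ Z
degree 1: 15−10−5 = 0 → Ȟ^1 ≅ 0
degree 2: 10−0−10 = 0 plus torsion [2] → Ȟ^2 ≅ Z/2

Ȟ^0 = Z, Ȟ^1 = 0, Ȟ^2 = Z/2


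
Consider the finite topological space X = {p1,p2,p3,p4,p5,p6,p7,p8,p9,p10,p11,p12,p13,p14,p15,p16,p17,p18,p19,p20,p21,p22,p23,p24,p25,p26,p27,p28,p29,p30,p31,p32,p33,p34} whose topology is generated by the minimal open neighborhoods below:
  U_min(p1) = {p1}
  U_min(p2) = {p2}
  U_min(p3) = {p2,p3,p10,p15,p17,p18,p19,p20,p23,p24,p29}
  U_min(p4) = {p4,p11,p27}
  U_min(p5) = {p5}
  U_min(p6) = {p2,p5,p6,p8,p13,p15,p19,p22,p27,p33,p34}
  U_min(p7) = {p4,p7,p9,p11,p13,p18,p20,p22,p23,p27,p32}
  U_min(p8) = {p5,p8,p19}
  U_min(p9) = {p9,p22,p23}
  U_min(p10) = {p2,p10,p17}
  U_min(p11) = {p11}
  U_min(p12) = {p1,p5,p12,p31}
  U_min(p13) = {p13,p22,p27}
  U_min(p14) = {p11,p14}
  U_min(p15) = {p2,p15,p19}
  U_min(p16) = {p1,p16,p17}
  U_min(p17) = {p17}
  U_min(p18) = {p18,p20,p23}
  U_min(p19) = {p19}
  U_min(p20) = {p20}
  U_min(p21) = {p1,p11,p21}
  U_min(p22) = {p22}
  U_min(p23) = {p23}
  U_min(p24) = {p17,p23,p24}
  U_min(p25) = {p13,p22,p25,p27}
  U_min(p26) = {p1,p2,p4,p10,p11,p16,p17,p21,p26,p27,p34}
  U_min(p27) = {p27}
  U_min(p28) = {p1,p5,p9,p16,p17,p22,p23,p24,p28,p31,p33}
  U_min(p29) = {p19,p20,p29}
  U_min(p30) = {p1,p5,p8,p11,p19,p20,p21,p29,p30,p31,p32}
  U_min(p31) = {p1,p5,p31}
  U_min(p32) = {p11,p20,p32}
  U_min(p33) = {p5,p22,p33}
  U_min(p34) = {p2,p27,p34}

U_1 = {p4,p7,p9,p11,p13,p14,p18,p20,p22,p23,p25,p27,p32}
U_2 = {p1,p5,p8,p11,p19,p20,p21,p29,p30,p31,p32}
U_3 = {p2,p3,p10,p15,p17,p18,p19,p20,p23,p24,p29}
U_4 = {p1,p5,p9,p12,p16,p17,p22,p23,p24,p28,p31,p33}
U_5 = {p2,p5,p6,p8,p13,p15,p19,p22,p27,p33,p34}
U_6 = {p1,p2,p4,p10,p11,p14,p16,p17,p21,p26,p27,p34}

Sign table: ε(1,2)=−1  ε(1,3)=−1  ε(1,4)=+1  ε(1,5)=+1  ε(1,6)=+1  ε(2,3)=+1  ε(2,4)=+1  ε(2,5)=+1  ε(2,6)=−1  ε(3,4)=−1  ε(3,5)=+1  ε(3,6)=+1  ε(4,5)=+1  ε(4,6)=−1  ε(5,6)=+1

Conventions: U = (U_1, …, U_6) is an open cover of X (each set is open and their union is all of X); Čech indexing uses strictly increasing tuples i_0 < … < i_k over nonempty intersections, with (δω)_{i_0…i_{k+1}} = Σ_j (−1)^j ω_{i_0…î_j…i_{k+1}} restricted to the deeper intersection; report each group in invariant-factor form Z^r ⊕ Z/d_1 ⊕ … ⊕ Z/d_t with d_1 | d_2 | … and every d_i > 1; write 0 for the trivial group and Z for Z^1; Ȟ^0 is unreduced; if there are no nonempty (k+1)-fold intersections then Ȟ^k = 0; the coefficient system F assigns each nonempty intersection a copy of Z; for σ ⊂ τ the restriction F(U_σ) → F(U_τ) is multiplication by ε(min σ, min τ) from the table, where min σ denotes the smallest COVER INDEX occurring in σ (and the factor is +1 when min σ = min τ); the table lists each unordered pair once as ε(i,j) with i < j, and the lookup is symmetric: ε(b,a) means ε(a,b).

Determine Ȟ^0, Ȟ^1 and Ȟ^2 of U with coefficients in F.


Ȟ^0 = 0, Ȟ^1 = Z/2 and Ȟ^2 = Z

nerve simplices:
  U12={p11,p20,p32} U13={p18,p20,p23} U14={p9,p22,p23} U15={p13,p22,p27} U16={p4,p11,p14,p27} U23={p19,p20,p29} U24={p1,p5,p31} U25={p5,p8,p19} U26={p1,p11,p21} U34={p17,p23,p24} U35={p2,p15,p19} U36={p2,p10,p17} U45={p5,p22,p33} U46={p1,p16,p17} U56={p2,p27,p34}
  U123={p20} U126={p11} U134={p23} U145={p22} U156={p27} U235={p19} U245={p5} U246={p1} U346={p17} U356={p2}
C dims 6,15,10; δ0: rk 6, SNF 1^5·2; δ1: rk 9, SNF 1^9
degree 0: 6−6−0 = 0 → Ȟ^0 ≅ 0
degree 1: 15−9−6 = 0 plus torsion [2] → Ȟ^1 ≅ Z/2
degree 2: 10−0−9 = 1 → Ȟ^2 ≅ Z


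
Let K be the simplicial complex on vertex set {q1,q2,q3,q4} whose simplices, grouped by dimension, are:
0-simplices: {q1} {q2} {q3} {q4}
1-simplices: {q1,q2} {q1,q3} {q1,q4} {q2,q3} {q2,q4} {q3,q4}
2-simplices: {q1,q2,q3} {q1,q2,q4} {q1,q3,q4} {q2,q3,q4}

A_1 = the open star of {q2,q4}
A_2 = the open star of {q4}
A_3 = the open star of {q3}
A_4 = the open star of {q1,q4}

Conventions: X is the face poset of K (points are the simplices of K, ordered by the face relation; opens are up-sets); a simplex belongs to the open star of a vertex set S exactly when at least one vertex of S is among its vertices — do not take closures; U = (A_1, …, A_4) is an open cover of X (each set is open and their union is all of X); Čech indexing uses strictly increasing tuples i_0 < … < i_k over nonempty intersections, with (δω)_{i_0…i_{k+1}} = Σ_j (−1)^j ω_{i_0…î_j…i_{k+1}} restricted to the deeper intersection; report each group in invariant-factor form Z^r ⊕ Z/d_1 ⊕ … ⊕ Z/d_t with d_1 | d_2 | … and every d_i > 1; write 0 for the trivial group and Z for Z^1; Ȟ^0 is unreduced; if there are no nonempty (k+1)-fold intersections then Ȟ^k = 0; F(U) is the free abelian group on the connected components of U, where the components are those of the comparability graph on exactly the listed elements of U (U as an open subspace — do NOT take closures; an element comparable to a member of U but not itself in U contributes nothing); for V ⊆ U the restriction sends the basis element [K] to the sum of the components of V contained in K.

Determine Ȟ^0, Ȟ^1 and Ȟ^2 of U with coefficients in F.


nonempty intersections:
  A1={{q2},{q4},{q1,q2},{q1,q4},{q2,q3},{q2,q4},{q3,q4},{q1,q2,q3},{q1,q2,q4},{q1,q3,q4},{q2,q3,q4}} A2={{q4},{q1,q4},{q2,q4},{q3,q4},{q1,q2,q4},{q1,q3,q4},{q2,q3,q4}} A3={{q3},{q1,q3},{q2,q3},{q3,q4},{q1,q2,q3},{q1,q3,q4},{q2,q3,q4}} A4={{q1},{q4},{q1,q2},{q1,q3},{q1,q4},{q2,q4},{q3,q4},{q1,q2,q3},{q1,q2,q4},{q1,q3,q4},{q2,q3,q4}}
  A12={{q4},{q1,q4},{q2,q4},{q3,q4},{q1,q2,q4},{q1,q3,q4},{q2,q3,q4}} A13={{q2,q3},{q3,q4},{q1,q2,q3},{q1,q3,q4},{q2,q3,q4}} A14={{q4},{q1,q2},{q1,q4},{q2,q4},{q3,q4},{q1,q2,q3},{q1,q2,q4},{q1,q3,q4},{q2,q3,q4}} A23={{q3,q4},{q1,q3,q4},{q2,q3,q4}} A24={{q4},{q1,q4},{q2,q4},{q3,q4},{q1,q2,q4},{q1,q3,q4},{q2,q3,q4}} A34={{q1,q3},{q3,q4},{q1,q2,q3},{q1,q3,q4},{q2,q3,q4}}
  A123={{q3,q4},{q1,q3,q4},{q2,q3,q4}} A124={{q4},{q1,q4},{q2,q4},{q3,q4},{q1,q2,q4},{q1,q3,q4},{q2,q3,q4}} A134={{q3,q4},{q1,q2,q3},{q1,q3,q4},{q2,q3,q4}} A234={{q3,q4},{q1,q3,q4},{q2,q3,q4}}
  A1234={{q3,q4},{q1,q3,q4},{q2,q3,q4}}
components per intersection:
  A1: {{q2},{q4},{q1,q2},{q1,q4},{q2,q3},{q2,q4},{q3,q4},{q1,q2,q3},{q1,q2,q4},{q1,q3,q4},{q2,q3,q4}}
  A2: {{q4},{q1,q4},{q2,q4},{q3,q4},{q1,q2,q4},{q1,q3,q4},{q2,q3,q4}}
  A3: {{q3},{q1,q3},{q2,q3},{q3,q4},{q1,q2,q3},{q1,q3,q4},{q2,q3,q4}}
  A4: {{q1},{q4},{q1,q2},{q1,q3},{q1,q4},{q2,q4},{q3,q4},{q1,q2,q3},{q1,q2,q4},{q1,q3,q4},{q2,q3,q4}}
  A12: {{q4},{q1,q4},{q2,q4},{q3,q4},{q1,q2,q4},{q1,q3,q4},{q2,q3,q4}}
  A13: {{q2,q3},{q3,q4},{q1,q2,q3},{q1,q3,q4},{q2,q3,q4}}
  A14: {{q4},{q1,q2},{q1,q4},{q2,q4},{q3,q4},{q1,q2,q3},{q1,q2,q4},{q1,q3,q4},{q2,q3,q4}}
  A23: {{q3,q4},{q1,q3,q4},{q2,q3,q4}}
  A24: {{q4},{q1,q4},{q2,q4},{q3,q4},{q1,q2,q4},{q1,q3,q4},{q2,q3,q4}}
  A34: {{q1,q3},{q3,q4},{q1,q2,q3},{q1,q3,q4},{q2,q3,q4}}
  A123: {{q3,q4},{q1,q3,q4},{q2,q3,q4}}
  A124: {{q4},{q1,q4},{q2,q4},{q3,q4},{q1,q2,q4},{q1,q3,q4},{q2,q3,q4}}
  A134: {{q3,q4},{q1,q3,q4},{q2,q3,q4}} {{q1,q2,q3}}
  A234: {{q3,q4},{q1,q3,q4},{q2,q3,q4}}
  A1234: {{q3,q4},{q1,q3,q4},{q2,q3,q4}}
C dims 4,6,5,1; δ0: rk 3, SNF 1^3; δ1: rk 3, SNF 1^3; δ2: rk 1, SNF 1^1
Ȟ^0: (4−3)−0=1 ⇒ Z
Ȟ^1: (6−3)−3=0 ⇒ 0
Ȟ^2: (5−1)−3=1 ⇒ Z

Ȟ^0(U;F) ≅ Z,  Ȟ^1(U;F) ≅ 0,  Ȟ^2(U;F) ≅ Z


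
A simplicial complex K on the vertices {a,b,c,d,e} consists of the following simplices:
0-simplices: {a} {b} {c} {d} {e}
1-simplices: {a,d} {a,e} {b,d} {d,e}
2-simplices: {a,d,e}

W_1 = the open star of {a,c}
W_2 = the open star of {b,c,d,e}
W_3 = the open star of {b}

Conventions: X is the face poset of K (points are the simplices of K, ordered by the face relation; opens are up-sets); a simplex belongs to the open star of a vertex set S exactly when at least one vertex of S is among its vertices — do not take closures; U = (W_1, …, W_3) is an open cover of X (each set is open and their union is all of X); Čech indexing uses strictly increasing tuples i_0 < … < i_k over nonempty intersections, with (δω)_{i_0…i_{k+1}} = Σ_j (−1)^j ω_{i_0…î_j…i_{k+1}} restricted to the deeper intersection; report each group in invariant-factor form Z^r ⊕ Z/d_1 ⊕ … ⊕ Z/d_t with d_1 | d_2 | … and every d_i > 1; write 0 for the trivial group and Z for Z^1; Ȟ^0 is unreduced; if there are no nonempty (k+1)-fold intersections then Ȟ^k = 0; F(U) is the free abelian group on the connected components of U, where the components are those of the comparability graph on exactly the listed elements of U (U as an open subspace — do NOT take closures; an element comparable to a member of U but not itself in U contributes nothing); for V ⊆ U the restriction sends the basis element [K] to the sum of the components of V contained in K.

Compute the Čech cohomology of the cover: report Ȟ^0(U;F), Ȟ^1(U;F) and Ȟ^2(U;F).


nerve of the cover:
  W1={{a},{c},{a,d},{a,e},{a,d,e}} W2={{b},{c},{d},{e},{a,d},{a,e},{b,d},{d,e},{a,d,e}} W3={{b},{b,d}}
  W12={{c},{a,d},{a,e},{a,d,e}} W23={{b},{b,d}}
components per intersection:
  W1: {{a},{a,d},{a,e},{a,d,e}} {{c}}
  W2: {{b},{d},{e},{a,d},{a,e},{b,d},{d,e},{a,d,e}} {{c}}
  W3: {{b},{b,d}}
  W12: {{c}} {{a,d},{a,e},{a,d,e}}
  W23: {{b},{b,d}}
C dims 5,3; δ0: rk 3, SNF 1^3
Ȟ^0 = (5 − 3) − 0 = 2, so Ȟ^0 ≅ Z^2
Ȟ^1 = (3 − 0) − 3 = 0, so Ȟ^1 ≅ 0
Ȟ^2 = (0 − 0) − 0 = 0, so Ȟ^2 ≅ 0

Ȟ^0(U;F) ≅ Z^2,  Ȟ^1(U;F) ≅ 0,  Ȟ^2(U;F) ≅ 0


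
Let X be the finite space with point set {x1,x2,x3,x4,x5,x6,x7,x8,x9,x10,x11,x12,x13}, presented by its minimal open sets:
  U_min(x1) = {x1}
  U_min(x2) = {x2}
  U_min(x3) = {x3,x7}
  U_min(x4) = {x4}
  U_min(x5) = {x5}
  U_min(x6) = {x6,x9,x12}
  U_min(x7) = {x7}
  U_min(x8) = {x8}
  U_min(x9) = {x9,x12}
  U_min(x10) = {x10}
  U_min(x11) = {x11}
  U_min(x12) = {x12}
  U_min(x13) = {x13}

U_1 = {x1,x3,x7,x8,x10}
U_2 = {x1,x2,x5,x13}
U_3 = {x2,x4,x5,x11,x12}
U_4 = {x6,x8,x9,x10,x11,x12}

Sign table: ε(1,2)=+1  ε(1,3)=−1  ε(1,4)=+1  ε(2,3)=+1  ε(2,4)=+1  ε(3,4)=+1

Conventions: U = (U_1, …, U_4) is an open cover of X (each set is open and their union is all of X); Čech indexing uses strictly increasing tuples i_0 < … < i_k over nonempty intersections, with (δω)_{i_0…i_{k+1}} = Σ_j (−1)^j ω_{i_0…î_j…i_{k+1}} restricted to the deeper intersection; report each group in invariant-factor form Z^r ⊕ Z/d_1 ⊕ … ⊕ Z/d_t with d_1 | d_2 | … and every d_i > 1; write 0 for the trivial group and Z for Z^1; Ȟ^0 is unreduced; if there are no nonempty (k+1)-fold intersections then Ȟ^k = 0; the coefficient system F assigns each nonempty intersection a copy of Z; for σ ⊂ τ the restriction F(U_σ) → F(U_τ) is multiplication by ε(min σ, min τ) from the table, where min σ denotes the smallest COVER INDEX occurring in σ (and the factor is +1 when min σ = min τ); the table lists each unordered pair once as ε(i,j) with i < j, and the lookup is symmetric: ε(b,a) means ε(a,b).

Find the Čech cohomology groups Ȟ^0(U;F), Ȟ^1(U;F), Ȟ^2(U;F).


nonempty intersections:
  U12={x1} U14={x8,x10} U23={x2,x5} U34={x11,x12}
C dims 4,4; δ0: rk 3, SNF 1^3
Ȟ^0: (4−3)−0=1 ⇒ Z
Ȟ^1: (4−0)−3=1 ⇒ Z
Ȟ^2: (0−0)−0=0 ⇒ 0

Ȟ^0(U;F) ≅ Z,  Ȟ^1(U;F) ≅ Z,  Ȟ^2(U;F) ≅ 0


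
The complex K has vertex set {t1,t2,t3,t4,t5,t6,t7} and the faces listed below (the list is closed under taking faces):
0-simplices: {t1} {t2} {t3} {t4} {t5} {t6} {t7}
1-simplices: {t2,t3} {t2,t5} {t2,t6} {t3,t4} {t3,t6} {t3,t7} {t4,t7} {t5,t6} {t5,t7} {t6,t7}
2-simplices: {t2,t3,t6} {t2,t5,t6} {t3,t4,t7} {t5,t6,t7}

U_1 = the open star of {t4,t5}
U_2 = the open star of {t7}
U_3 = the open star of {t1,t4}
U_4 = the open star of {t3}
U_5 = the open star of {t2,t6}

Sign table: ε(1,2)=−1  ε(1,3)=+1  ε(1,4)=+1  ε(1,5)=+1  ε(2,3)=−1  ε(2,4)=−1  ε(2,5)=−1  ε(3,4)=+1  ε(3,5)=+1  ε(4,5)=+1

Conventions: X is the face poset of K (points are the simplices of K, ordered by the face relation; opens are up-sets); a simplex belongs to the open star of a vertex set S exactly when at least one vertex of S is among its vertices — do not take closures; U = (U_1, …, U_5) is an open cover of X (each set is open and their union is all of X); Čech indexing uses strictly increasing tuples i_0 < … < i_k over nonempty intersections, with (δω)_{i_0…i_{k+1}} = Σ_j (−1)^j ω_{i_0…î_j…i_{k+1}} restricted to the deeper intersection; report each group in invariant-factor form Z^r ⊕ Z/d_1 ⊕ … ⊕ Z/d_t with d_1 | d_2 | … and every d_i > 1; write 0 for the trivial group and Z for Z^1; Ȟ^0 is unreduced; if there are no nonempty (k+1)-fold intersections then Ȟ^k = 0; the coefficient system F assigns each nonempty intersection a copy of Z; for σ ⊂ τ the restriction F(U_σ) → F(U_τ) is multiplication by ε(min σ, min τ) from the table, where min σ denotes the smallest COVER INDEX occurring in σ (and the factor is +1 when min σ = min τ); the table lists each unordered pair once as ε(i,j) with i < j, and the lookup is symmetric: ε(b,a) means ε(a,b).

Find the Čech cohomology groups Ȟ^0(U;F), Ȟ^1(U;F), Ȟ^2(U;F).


cover nerve:
  U1={{t4},{t5},{t2,t5},{t3,t4},{t4,t7},{t5,t6},{t5,t7},{t2,t5,t6},{t3,t4,t7},{t5,t6,t7}} U2={{t7},{t3,t7},{t4,t7},{t5,t7},{t6,t7},{t3,t4,t7},{t5,t6,t7}} U3={{t1},{t4},{t3,t4},{t4,t7},{t3,t4,t7}} U4={{t3},{t2,t3},{t3,t4},{t3,t6},{t3,t7},{t2,t3,t6},{t3,t4,t7}} U5={{t2},{t6},{t2,t3},{t2,t5},{t2,t6},{t3,t6},{t5,t6},{t6,t7},{t2,t3,t6},{t2,t5,t6},{t5,t6,t7}}
  U12={{t4,t7},{t5,t7},{t3,t4,t7},{t5,t6,t7}} U13={{t4},{t3,t4},{t4,t7},{t3,t4,t7}} U14={{t3,t4},{t3,t4,t7}} U15={{t2,t5},{t5,t6},{t2,t5,t6},{t5,t6,t7}} U23={{t4,t7},{t3,t4,t7}} U24={{t3,t7},{t3,t4,t7}} U25={{t6,t7},{t5,t6,t7}} U34={{t3,t4},{t3,t4,t7}} U45={{t2,t3},{t3,t6},{t2,t3,t6}}
  U123={{t4,t7},{t3,t4,t7}} U124={{t3,t4,t7}} U125={{t5,t6,t7}} U134={{t3,t4},{t3,t4,t7}} U234={{t3,t4,t7}}
  U1234={{t3,t4,t7}}
C dims 5,9,5,1; δ0: rk 4, SNF 1^4; δ1: rk 4, SNF 1^4; δ2: rk 1, SNF 1^1
Ȟ^0: (5−4)−0=1 ⇒ Z
Ȟ^1: (9−4)−4=1 ⇒ Z
Ȟ^2: (5−1)−4=0 ⇒ 0

Ȟ^0(U;F) ≅ Z; Ȟ^1(U;F) ≅ Z; Ȟ^2(U;F) ≅ 0


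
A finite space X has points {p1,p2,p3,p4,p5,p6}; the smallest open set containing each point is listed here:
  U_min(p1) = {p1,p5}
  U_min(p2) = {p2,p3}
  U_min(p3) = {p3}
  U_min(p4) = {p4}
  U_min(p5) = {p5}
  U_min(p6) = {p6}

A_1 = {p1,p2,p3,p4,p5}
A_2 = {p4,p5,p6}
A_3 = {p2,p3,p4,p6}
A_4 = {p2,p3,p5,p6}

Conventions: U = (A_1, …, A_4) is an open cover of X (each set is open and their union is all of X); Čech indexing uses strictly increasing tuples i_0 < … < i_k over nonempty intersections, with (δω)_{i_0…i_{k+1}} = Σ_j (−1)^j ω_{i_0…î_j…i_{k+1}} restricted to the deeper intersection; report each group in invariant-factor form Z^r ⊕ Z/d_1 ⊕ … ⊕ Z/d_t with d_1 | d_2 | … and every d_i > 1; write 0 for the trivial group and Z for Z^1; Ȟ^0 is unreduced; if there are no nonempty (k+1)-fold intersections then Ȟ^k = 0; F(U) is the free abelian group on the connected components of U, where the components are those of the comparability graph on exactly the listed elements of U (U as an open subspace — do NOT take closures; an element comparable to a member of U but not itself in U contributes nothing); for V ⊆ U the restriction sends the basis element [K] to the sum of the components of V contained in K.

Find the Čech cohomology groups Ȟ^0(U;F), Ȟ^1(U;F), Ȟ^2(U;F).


Ȟ^0 = Z^4, Ȟ^1 = 0, Ȟ^2 = 0

nerve simplices:
  A12={p4,p5} A13={p2,p3,p4} A14={p2,p3,p5} A23={p4,p6} A24={p5,p6} A34={p2,p3,p6}
  A123={p4} A124={p5} A134={p2,p3} A234={p6}
components per intersection:
  A1: {p1,p5} {p2,p3} {p4}
  A2: {p4} {p5} {p6}
  A3: {p2,p3} {p4} {p6}
  A4: {p2,p3} {p5} {p6}
  A12: {p4} {p5}
  A13: {p2,p3} {p4}
  A14: {p2,p3} {p5}
  A23: {p4} {p6}
  A24: {p5} {p6}
  A34: {p2,p3} {p6}
  A123: {p4}
  A124: {p5}
  A134: {p2,p3}
  A234: {p6}
C dims 12,12,4; δ0: rk 8, SNF 1^8; δ1: rk 4, SNF 1^4
degree 0: 12−8−0 = 4 → Ȟ^0 ≅ Z^4
degree 1: 12−4−8 = 0 → Ȟ^1 ≅ 0
degree 2: 4−0−4 = 0 → Ȟ^2 ≅ 0


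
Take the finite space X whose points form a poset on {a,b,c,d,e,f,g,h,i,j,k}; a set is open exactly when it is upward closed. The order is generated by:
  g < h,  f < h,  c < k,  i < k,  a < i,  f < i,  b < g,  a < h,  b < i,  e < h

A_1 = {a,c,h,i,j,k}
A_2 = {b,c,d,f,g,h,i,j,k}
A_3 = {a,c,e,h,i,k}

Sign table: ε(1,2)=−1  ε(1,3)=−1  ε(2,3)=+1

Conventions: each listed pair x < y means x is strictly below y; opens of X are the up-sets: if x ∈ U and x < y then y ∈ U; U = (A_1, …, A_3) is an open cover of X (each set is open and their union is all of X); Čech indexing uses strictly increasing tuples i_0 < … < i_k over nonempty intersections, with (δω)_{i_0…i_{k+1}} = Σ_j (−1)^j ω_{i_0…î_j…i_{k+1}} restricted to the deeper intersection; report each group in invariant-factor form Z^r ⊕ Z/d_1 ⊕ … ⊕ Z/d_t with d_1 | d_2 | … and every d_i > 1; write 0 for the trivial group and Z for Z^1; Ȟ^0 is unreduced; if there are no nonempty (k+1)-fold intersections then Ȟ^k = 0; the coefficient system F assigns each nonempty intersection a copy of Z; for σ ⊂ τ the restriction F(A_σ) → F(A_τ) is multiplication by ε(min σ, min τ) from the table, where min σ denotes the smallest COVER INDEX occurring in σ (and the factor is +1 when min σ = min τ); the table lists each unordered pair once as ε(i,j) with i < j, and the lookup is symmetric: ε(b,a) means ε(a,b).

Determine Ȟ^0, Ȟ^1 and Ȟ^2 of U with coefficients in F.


Ȟ^0 = Z; Ȟ^1 = 0; Ȟ^2 = 0

nonempty overlaps:
  A12={c,h,i,j,k} A13={a,c,h,i,k} A23={c,h,i,k}
  A123={c,h,i,k}
C dims 3,3,1; δ0: rk 2, SNF 1^2; δ1: rk 1, SNF 1^1
degree 0: 3−2−0 = 1 → Ȟ^0 ≅ Z
degree 1: 3−1−2 = 0 → Ȟ^1 ≅ 0
degree 2: 1−0−1 = 0 → Ȟ^2 ≅ 0


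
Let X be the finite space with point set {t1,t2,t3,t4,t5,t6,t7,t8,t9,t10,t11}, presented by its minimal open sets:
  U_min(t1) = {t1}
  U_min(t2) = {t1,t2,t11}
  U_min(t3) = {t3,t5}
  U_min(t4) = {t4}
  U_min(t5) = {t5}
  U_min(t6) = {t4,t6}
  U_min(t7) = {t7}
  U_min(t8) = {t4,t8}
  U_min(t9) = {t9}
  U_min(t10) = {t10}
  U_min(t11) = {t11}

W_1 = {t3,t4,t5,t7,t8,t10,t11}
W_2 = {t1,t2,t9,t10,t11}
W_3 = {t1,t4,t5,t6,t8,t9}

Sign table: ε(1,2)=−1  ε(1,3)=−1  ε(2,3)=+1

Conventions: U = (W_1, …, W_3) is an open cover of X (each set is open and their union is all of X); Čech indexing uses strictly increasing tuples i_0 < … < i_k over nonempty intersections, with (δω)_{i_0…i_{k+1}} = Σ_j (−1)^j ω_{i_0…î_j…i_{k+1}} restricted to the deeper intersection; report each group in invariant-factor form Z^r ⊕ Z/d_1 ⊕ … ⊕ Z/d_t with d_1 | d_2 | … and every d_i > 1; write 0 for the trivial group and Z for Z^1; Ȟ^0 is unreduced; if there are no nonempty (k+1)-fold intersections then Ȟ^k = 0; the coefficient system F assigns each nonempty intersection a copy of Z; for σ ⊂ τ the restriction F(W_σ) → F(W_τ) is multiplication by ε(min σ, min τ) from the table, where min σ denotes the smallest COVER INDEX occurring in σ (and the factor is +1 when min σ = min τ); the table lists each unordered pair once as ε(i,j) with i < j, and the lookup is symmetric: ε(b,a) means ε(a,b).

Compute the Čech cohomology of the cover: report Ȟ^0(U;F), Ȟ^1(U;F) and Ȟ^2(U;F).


Ȟ^0 ≅ Z,  Ȟ^1 ≅ Z,  Ȟ^2 ≅ 0

nerve of the cover:
  W12={t10,t11} W13={t4,t5,t8} W23={t1,t9}
C dims 3,3; δ0: rk 2, SNF 1^2
Ȟ^0 = (3 − 2) − 0 = 1, so Ȟ^0 ≅ Z
Ȟ^1 = (3 − 0) − 2 = 1, so Ȟ^1 ≅ Z
Ȟ^2 = (0 − 0) − 0 = 0, so Ȟ^2 ≅ 0
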